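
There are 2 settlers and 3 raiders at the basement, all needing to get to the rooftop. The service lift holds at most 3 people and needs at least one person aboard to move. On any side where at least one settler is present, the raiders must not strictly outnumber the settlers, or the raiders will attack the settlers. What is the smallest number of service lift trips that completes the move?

impossible

The raiders already outnumber the settlers at the basement before anyone moves, so the starting position itself is disallowed.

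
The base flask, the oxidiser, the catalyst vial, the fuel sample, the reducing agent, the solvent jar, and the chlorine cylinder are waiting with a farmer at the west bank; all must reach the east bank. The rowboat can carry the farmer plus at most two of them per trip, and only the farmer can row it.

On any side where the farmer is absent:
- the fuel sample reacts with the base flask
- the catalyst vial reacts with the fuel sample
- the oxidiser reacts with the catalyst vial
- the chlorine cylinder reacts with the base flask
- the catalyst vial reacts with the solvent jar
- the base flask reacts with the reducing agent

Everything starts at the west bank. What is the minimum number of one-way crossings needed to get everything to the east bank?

Counting alone: the farmer can take at most 2 across per trip to the east bank, so moving all 7 needs at least 4 loaded trips out, with a return between consecutive ones — at least 7 crossings.
The safety rule pushes this higher. Following every safe sequence of crossings, the most of the 7 that can be at the east bank as the rowboat arrives there on crossing 7 is 6 — never all 7.
So no plan with fewer than 9 crossings exists, and this one achieves 9:
1. Farmer goes to the east bank with the base flask and the catalyst vial.
2. Farmer goes back to the west bank alone.
3. Farmer goes to the east bank with the oxidiser.
4. Farmer goes back to the west bank with the catalyst vial.
5. Farmer goes to the east bank with the fuel sample and the solvent jar.
6. Farmer goes back to the west bank with the base flask.
7. Farmer goes to the east bank with the chlorine cylinder and the reducing agent.
8. Farmer goes back to the west bank alone.
9. Farmer goes to the east bank with the base flask and the catalyst vial.

9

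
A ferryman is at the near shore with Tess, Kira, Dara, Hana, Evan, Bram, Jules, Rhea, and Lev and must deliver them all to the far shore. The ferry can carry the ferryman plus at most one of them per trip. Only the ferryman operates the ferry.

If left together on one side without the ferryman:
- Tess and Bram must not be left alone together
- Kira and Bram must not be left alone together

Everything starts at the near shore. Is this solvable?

1. Ferryman goes to the far shore with Bram.
2. Ferryman goes back to the near shore alone.
3. Ferryman goes to the far shore with Tess.
4. Ferryman goes back to the near shore with Bram.
5. Ferryman goes to the far shore with Kira.
6. Ferryman goes back to the near shore alone.
7. Ferryman goes to the far shore with Dara.
8. Ferryman goes back to the near shore alone.
9. Ferryman goes to the far shore with Hana.
10. Ferryman goes back to the near shore alone.
11. Ferryman goes to the far shore with Evan.
12. Ferryman goes back to the near shore alone.
13. Ferryman goes to the far shore with Jules.
14. Ferryman goes back to the near shore alone.
15. Ferryman goes to the far shore with Rhea.
16. Ferryman goes back to the near shore alone.
17. Ferryman goes to the far shore with Lev.
18. Ferryman goes back to the near shore alone.
19. Ferryman goes to the far shore with Bram.

Yes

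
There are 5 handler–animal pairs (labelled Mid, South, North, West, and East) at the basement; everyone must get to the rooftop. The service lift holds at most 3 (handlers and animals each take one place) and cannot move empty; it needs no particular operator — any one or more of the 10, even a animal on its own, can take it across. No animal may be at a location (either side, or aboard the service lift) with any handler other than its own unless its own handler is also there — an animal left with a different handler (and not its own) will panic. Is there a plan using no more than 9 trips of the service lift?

No

Counting alone: each trip to the rooftop takes at most 3 across and each return brings at least 1 back, so after t trips out (and t−1 returns) at most 3t − (t−1) of the 10 are across; that first reaches 10 at t = 5, so at least 9 crossings are needed.
The safety rule pushes this higher. Following every safe sequence of crossings, the most of the 10 that can be at the rooftop as the service lift arrives there on crossing 9 is 9 — never all 10.
So the move cannot be finished within 9 crossings. (The shortest complete plan takes 11:)
1. animal Mid and handler Mid cross → the rooftop.
2. handler Mid crosses ← the basement.
3. animal North, animal South, and animal West cross → the rooftop.
4. animal Mid crosses ← the basement.
5. handler North, handler South, and handler West cross → the rooftop.
6. animal South and handler South cross ← the basement.
7. handler East, handler Mid, and handler South cross → the rooftop.
8. animal North crosses ← the basement.
9. animal Mid and animal South cross → the rooftop.
10. animal Mid crosses ← the basement.
11. animal East, animal Mid, and animal North cross → the rooftop.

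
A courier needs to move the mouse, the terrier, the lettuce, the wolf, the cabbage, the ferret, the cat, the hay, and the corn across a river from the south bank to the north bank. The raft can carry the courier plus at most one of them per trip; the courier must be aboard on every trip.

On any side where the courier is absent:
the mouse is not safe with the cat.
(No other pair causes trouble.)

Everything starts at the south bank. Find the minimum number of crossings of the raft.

Counting alone: the courier can take at most 1 across per trip to the north bank, so moving all 9 needs at least 9 loaded trips out, with a return between consecutive ones — at least 17 crossings.
The plan below uses exactly 17 crossings, so it is optimal:
1. Courier goes to the north bank with the mouse.  [the south bank: the cabbage, the cat, the corn, the ferret, the hay, the lettuce, the terrier, the wolf | the north bank: the mouse]
2. Courier goes back to the south bank alone.  [the south bank: the cabbage, the cat, the corn, the ferret, the hay, the lettuce, the terrier, the wolf | the north bank: the mouse]
3. Courier goes to the north bank with the terrier.  [the south bank: the cabbage, the cat, the corn, the ferret, the hay, the lettuce, the wolf | the north bank: the mouse, the terrier]
4. Courier goes back to the south bank alone.  [the south bank: the cabbage, the cat, the corn, the ferret, the hay, the lettuce, the wolf | the north bank: the mouse, the terrier]
5. Courier goes to the north bank with the lettuce.  [the south bank: the cabbage, the cat, the corn, the ferret, the hay, the wolf | the north bank: the lettuce, the mouse, the terrier]
6. Courier goes back to the south bank alone.  [the south bank: the cabbage, the cat, the corn, the ferret, the hay, the wolf | the north bank: the lettuce, the mouse, the terrier]
7. Courier goes to the north bank with the wolf.  [the south bank: the cabbage, the cat, the corn, the ferret, the hay | the north bank: the lettuce, the mouse, the terrier, the wolf]
8. Courier goes back to the south bank alone.  [the south bank: the cabbage, the cat, the corn, the ferret, the hay | the north bank: the lettuce, the mouse, the terrier, the wolf]
9. Courier goes to the north bank with the cabbage.  [the south bank: the cat, the corn, the ferret, the hay | the north bank: the cabbage, the lettuce, the mouse, the terrier, the wolf]
10. Courier goes back to the south bank alone.  [the south bank: the cat, the corn, the ferret, the hay | the north bank: the cabbage, the lettuce, the mouse, the terrier, the wolf]
11. Courier goes to the north bank with the ferret.  [the south bank: the cat, the corn, the hay | the north bank: the cabbage, the ferret, the lettuce, the mouse, the terrier, the wolf]
12. Courier goes back to the south bank alone.  [the south bank: the cat, the corn, the hay | the north bank: the cabbage, the ferret, the lettuce, the mouse, the terrier, the wolf]
13. Courier goes to the north bank with the hay.  [the south bank: the cat, the corn | the north bank: the cabbage, the ferret, the hay, the lettuce, the mouse, the terrier, the wolf]
14. Courier goes back to the south bank alone.  [the south bank: the cat, the corn | the north bank: the cabbage, the ferret, the hay, the lettuce, the mouse, the terrier, the wolf]
15. Courier goes to the north bank with the corn.  [the south bank: the cat | the north bank: the cabbage, the corn, the ferret, the hay, the lettuce, the mouse, the terrier, the wolf]
16. Courier goes back to the south bank alone.  [the south bank: the cat | the north bank: the cabbage, the corn, the ferret, the hay, the lettuce, the mouse, the terrier, the wolf]
17. Courier goes to the north bank with the cat.  [the south bank: — | the north bank: the cabbage, the cat, the corn, the ferret, the hay, the lettuce, the mouse, the terrier, the wolf]

17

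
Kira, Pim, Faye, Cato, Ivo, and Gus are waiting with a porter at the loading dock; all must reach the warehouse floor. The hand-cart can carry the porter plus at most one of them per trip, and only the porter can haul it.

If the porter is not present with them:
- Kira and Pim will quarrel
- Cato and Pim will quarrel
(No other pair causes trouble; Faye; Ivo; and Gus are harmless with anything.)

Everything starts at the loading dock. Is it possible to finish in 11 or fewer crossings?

Counting alone: the porter can take at most 1 across per trip to the warehouse floor, so moving all 6 needs at least 6 loaded trips out, with a return between consecutive ones — at least 11 crossings.
The safety rule pushes this higher. Following every safe sequence of crossings, the most of the 6 that can be at the warehouse floor as the hand-cart arrives there on crossing 11 is 5 — never all 6.
So the move cannot be finished within 11 crossings. (The shortest complete plan takes 13:)
1. Porter goes to the warehouse floor with Pim.  [the loading dock: Cato, Faye, Gus, Ivo, Kira | the warehouse floor: Pim]
2. Porter goes back to the loading dock alone.  [the loading dock: Cato, Faye, Gus, Ivo, Kira | the warehouse floor: Pim]
3. Porter goes to the warehouse floor with Kira.  [the loading dock: Cato, Faye, Gus, Ivo | the warehouse floor: Kira, Pim]
4. Porter goes back to the loading dock with Pim.  [the loading dock: Cato, Faye, Gus, Ivo, Pim | the warehouse floor: Kira]
5. Porter goes to the warehouse floor with Cato.  [the loading dock: Faye, Gus, Ivo, Pim | the warehouse floor: Cato, Kira]
6. Porter goes back to the loading dock alone.  [the loading dock: Faye, Gus, Ivo, Pim | the warehouse floor: Cato, Kira]
7. Porter goes to the warehouse floor with Faye.  [the loading dock: Gus, Ivo, Pim | the warehouse floor: Cato, Faye, Kira]
8. Porter goes back to the loading dock alone.  [the loading dock: Gus, Ivo, Pim | the warehouse floor: Cato, Faye, Kira]
9. Porter goes to the warehouse floor with Ivo.  [the loading dock: Gus, Pim | the warehouse floor: Cato, Faye, Ivo, Kira]
10. Porter goes back to the loading dock alone.  [the loading dock: Gus, Pim | the warehouse floor: Cato, Faye, Ivo, Kira]
11. Porter goes to the warehouse floor with Gus.  [the loading dock: Pim | the warehouse floor: Cato, Faye, Gus, Ivo, Kira]
12. Porter goes back to the loading dock alone.  [the loading dock: Pim | the warehouse floor: Cato, Faye, Gus, Ivo, Kira]
13. Porter goes to the warehouse floor with Pim.  [the loading dock: — | the warehouse floor: Cato, Faye, Gus, Ivo, Kira, Pim]

No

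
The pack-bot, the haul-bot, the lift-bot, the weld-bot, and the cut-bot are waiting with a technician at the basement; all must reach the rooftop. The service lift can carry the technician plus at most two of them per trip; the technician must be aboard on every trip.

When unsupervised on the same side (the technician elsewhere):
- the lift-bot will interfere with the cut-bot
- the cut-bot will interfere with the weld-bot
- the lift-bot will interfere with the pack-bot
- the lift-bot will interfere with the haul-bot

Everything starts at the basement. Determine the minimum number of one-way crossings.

Counting alone: the technician can take at most 2 across per trip to the rooftop, so moving all 5 needs at least 3 loaded trips out, with a return between consecutive ones — at least 5 crossings.
The plan below uses exactly 5 crossings, so it is optimal:
1. Technician goes to the rooftop with the lift-bot and the weld-bot.
2. Technician goes back to the basement alone.
3. Technician goes to the rooftop with the haul-bot and the pack-bot.
4. Technician goes back to the basement with the lift-bot.
5. Technician goes to the rooftop with the cut-bot and the lift-bot.

5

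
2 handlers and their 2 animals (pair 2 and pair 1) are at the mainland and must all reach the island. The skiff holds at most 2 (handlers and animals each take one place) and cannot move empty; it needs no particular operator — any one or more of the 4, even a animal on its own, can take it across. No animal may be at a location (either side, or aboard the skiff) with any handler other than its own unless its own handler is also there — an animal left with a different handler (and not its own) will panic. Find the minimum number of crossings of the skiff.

Counting alone: each trip to the island takes at most 2 across and each return brings at least 1 back, so after t trips out (and t−1 returns) at most 2t − (t−1) of the 4 are across; that first reaches 4 at t = 3, so at least 5 crossings are needed.
The plan below uses exactly 5 crossings, so it is optimal:
1. animal 2 and handler 2 cross → the island.
2. handler 2 crosses ← the mainland.
3. handler 1 and handler 2 cross → the island.
4. handler 1 crosses ← the mainland.
5. animal 1 and handler 1 cross → the island.

5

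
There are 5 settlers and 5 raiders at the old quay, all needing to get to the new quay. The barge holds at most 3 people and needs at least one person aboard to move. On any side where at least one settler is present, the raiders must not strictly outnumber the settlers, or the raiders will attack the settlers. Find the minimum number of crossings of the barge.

11

Counting alone: each trip to the new quay takes at most 3 across and each return brings at least 1 back, so after t trips out (and t−1 returns) at most 3t − (t−1) of the 10 are across; that first reaches 10 at t = 5, so at least 9 crossings are needed.
The safety rule pushes this higher. Following every safe sequence of crossings, the most of the 10 that can be at the new quay as the barge arrives there on crossing 9 is 9 — never all 10.
So no plan with fewer than 11 crossings exists, and this one achieves 11:
1. 2 raiders → the new quay.  (the old quay: 5S 3R; the new quay: 0S 2R)
2. 1 raider ← the old quay.  (the old quay: 5S 4R; the new quay: 0S 1R)
3. 3 raiders → the new quay.  (the old quay: 5S 1R; the new quay: 0S 4R)
4. 1 raider ← the old quay.  (the old quay: 5S 2R; the new quay: 0S 3R)
5. 3 settlers → the new quay.  (the old quay: 2S 2R; the new quay: 3S 3R)
6. 1 settler and 1 raider ← the old quay.  (the old quay: 3S 3R; the new quay: 2S 2R)
7. 3 settlers → the new quay.  (the old quay: 0S 3R; the new quay: 5S 2R)
8. 1 raider ← the old quay.  (the old quay: 0S 4R; the new quay: 5S 1R)
9. 2 raiders → the new quay.  (the old quay: 0S 2R; the new quay: 5S 3R)
10. 1 raider ← the old quay.  (the old quay: 0S 3R; the new quay: 5S 2R)
11. 3 raiders → the new quay.  (the old quay: 0S 0R; the new quay: 5S 5R)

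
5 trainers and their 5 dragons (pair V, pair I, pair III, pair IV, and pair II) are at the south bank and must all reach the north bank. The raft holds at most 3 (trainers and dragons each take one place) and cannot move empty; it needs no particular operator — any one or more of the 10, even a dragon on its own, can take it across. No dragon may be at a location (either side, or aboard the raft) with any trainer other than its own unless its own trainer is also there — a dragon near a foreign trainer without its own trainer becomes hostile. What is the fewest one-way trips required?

Counting alone: each trip to the north bank takes at most 3 across and each return brings at least 1 back, so after t trips out (and t−1 returns) at most 3t − (t−1) of the 10 are across; that first reaches 10 at t = 5, so at least 9 crossings are needed.
The safety rule pushes this higher. Following every safe sequence of crossings, the most of the 10 that can be at the north bank as the raft arrives there on crossing 9 is 9 — never all 10.
So no plan with fewer than 11 crossings exists, and this one achieves 11:
1. dragon V and trainer V cross → the north bank.
2. trainer V crosses ← the south bank.
3. dragon I, dragon III, and dragon IV cross → the north bank.
4. dragon V crosses ← the south bank.
5. trainer I, trainer III, and trainer IV cross → the north bank.
6. dragon I and trainer I cross ← the south bank.
7. trainer I, trainer II, and trainer V cross → the north bank.
8. dragon III crosses ← the south bank.
9. dragon I and dragon V cross → the north bank.
10. dragon V crosses ← the south bank.
11. dragon II, dragon III, and dragon V cross → the north bank.

11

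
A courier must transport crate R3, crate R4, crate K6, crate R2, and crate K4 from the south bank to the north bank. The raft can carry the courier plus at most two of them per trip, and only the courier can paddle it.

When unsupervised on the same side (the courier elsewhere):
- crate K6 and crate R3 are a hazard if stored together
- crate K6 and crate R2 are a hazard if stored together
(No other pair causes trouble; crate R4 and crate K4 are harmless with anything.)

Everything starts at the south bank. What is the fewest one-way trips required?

Counting alone: the courier can take at most 2 across per trip to the north bank, so moving all 5 needs at least 3 loaded trips out, with a return between consecutive ones — at least 5 crossings.
The plan below uses exactly 5 crossings, so it is optimal:
1. Courier goes to the north bank with crate K6.  [the south bank: crate K4, crate R2, crate R3, crate R4 | the north bank: crate K6]
2. Courier goes back to the south bank alone.  [the south bank: crate K4, crate R2, crate R3, crate R4 | the north bank: crate K6]
3. Courier goes to the north bank with crate K4 and crate R4.  [the south bank: crate R2, crate R3 | the north bank: crate K4, crate K6, crate R4]
4. Courier goes back to the south bank alone.  [the south bank: crate R2, crate R3 | the north bank: crate K4, crate K6, crate R4]
5. Courier goes to the north bank with crate R2 and crate R3.  [the south bank: — | the north bank: crate K4, crate K6, crate R2, crate R3, crate R4]

5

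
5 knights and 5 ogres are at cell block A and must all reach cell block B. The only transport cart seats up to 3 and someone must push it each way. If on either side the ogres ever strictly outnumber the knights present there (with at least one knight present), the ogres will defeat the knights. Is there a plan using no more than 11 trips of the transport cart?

Yes — this plan uses 11 crossings (≤ 11):
1. 2 ogres → cell block B.  (cell block A: 5K 3O; cell block B: 0K 2O)
2. 1 ogre ← cell block A.  (cell block A: 5K 4O; cell block B: 0K 1O)
3. 3 ogres → cell block B.  (cell block A: 5K 1O; cell block B: 0K 4O)
4. 1 ogre ← cell block A.  (cell block A: 5K 2O; cell block B: 0K 3O)
5. 3 knights → cell block B.  (cell block A: 2K 2O; cell block B: 3K 3O)
6. 1 knight and 1 ogre ← cell block A.  (cell block A: 3K 3O; cell block B: 2K 2O)
7. 3 knights → cell block B.  (cell block A: 0K 3O; cell block B: 5K 2O)
8. 1 ogre ← cell block A.  (cell block A: 0K 4O; cell block B: 5K 1O)
9. 2 ogres → cell block B.  (cell block A: 0K 2O; cell block B: 5K 3O)
10. 1 ogre ← cell block A.  (cell block A: 0K 3O; cell block B: 5K 2O)
11. 3 ogres → cell block B.  (cell block A: 0K 0O; cell block B: 5K 5O)

Yes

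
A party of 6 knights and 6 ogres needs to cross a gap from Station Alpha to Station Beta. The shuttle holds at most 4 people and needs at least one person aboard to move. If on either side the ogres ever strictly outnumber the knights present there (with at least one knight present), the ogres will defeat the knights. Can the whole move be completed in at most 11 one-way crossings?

Yes

Yes — this plan uses 9 crossings (≤ 11):
1. 2 ogres → Station Beta.  (Station Alpha: 6K 4O; Station Beta: 0K 2O)
2. 1 ogre ← Station Alpha.  (Station Alpha: 6K 5O; Station Beta: 0K 1O)
3. 4 ogres → Station Beta.  (Station Alpha: 6K 1O; Station Beta: 0K 5O)
4. 1 ogre ← Station Alpha.  (Station Alpha: 6K 2O; Station Beta: 0K 4O)
5. 4 knights → Station Beta.  (Station Alpha: 2K 2O; Station Beta: 4K 4O)
6. 1 knight and 1 ogre ← Station Alpha.  (Station Alpha: 3K 3O; Station Beta: 3K 3O)
7. 2 knights and 2 ogres → Station Beta.  (Station Alpha: 1K 1O; Station Beta: 5K 5O)
8. 1 knight and 1 ogre ← Station Alpha.  (Station Alpha: 2K 2O; Station Beta: 4K 4O)
9. 2 knights and 2 ogres → Station Beta.  (Station Alpha: 0K 0O; Station Beta: 6K 6O)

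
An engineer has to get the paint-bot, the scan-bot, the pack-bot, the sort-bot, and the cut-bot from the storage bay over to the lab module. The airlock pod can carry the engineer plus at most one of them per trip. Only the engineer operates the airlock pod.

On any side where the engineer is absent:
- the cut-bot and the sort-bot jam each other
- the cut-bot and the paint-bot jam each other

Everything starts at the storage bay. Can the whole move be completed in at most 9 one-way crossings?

No

Counting alone: the engineer can take at most 1 across per trip to the lab module, so moving all 5 needs at least 5 loaded trips out, with a return between consecutive ones — at least 9 crossings.
The safety rule pushes this higher. Following every safe sequence of crossings, the most of the 5 that can be at the lab module as the airlock pod arrives there on crossing 9 is 4 — never all 5.
So the move cannot be finished within 9 crossings. (The shortest complete plan takes 11:)
1. Engineer goes to the lab module with the cut-bot.
2. Engineer goes back to the storage bay alone.
3. Engineer goes to the lab module with the paint-bot.
4. Engineer goes back to the storage bay with the cut-bot.
5. Engineer goes to the lab module with the sort-bot.
6. Engineer goes back to the storage bay alone.
7. Engineer goes to the lab module with the scan-bot.
8. Engineer goes back to the storage bay alone.
9. Engineer goes to the lab module with the pack-bot.
10. Engineer goes back to the storage bay alone.
11. Engineer goes to the lab module with the cut-bot.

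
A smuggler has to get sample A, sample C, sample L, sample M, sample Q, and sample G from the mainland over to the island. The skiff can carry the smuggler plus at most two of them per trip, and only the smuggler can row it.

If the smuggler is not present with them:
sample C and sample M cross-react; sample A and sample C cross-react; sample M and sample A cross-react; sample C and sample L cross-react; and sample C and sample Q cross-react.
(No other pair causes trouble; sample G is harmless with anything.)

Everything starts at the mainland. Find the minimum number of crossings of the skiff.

9

Counting alone: the smuggler can take at most 2 across per trip to the island, so moving all 6 needs at least 3 loaded trips out, with a return between consecutive ones — at least 5 crossings.
The safety rule pushes this higher. Following every safe sequence of crossings, the most of the 6 that can be at the island as the skiff arrives there on crossings 5, 7 is 4, 5 respectively — never all 6.
So no plan with fewer than 9 crossings exists, and this one achieves 9:
1. Smuggler goes to the island with sample A and sample C.  [the mainland: sample G, sample L, sample M, sample Q | the island: sample A, sample C]
2. Smuggler goes back to the mainland with sample A.  [the mainland: sample A, sample G, sample L, sample M, sample Q | the island: sample C]
3. Smuggler goes to the island with sample A and sample L.  [the mainland: sample G, sample M, sample Q | the island: sample A, sample C, sample L]
4. Smuggler goes back to the mainland with sample C.  [the mainland: sample C, sample G, sample M, sample Q | the island: sample A, sample L]
5. Smuggler goes to the island with sample C and sample Q.  [the mainland: sample G, sample M | the island: sample A, sample C, sample L, sample Q]
6. Smuggler goes back to the mainland with sample C.  [the mainland: sample C, sample G, sample M | the island: sample A, sample L, sample Q]
7. Smuggler goes to the island with sample C and sample G.  [the mainland: sample M | the island: sample A, sample C, sample G, sample L, sample Q]
8. Smuggler goes back to the mainland with sample C.  [the mainland: sample C, sample M | the island: sample A, sample G, sample L, sample Q]
9. Smuggler goes to the island with sample C and sample M.  [the mainland: — | the island: sample A, sample C, sample G, sample L, sample M, sample Q]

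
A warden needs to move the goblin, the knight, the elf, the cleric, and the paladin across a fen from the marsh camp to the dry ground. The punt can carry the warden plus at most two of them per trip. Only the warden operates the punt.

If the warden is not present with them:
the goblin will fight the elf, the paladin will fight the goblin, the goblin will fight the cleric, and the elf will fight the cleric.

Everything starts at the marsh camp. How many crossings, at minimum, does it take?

Counting alone: the warden can take at most 2 across per trip to the dry ground, so moving all 5 needs at least 3 loaded trips out, with a return between consecutive ones — at least 5 crossings.
The safety rule pushes this higher. Following every safe sequence of crossings, the most of the 5 that can be at the dry ground as the punt arrives there on crossing 5 is 4 — never all 5.
So no plan with fewer than 7 crossings exists, and this one achieves 7:
1. Warden goes to the dry ground with the elf and the goblin.  [the marsh camp: the cleric, the knight, the paladin | the dry ground: the elf, the goblin]
2. Warden goes back to the marsh camp with the goblin.  [the marsh camp: the cleric, the goblin, the knight, the paladin | the dry ground: the elf]
3. Warden goes to the dry ground with the goblin and the knight.  [the marsh camp: the cleric, the paladin | the dry ground: the elf, the goblin, the knight]
4. Warden goes back to the marsh camp with the goblin.  [the marsh camp: the cleric, the goblin, the paladin | the dry ground: the elf, the knight]
5. Warden goes to the dry ground with the goblin and the paladin.  [the marsh camp: the cleric | the dry ground: the elf, the goblin, the knight, the paladin]
6. Warden goes back to the marsh camp with the goblin.  [the marsh camp: the cleric, the goblin | the dry ground: the elf, the knight, the paladin]
7. Warden goes to the dry ground with the cleric and the goblin.  [the marsh camp: — | the dry ground: the cleric, the elf, the goblin, the knight, the paladin]

7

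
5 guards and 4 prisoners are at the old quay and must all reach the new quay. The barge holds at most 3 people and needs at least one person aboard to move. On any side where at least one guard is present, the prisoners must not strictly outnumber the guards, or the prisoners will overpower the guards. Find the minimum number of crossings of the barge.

7

Counting alone: each trip to the new quay takes at most 3 across and each return brings at least 1 back, so after t trips out (and t−1 returns) at most 3t − (t−1) of the 9 are across; that first reaches 9 at t = 4, so at least 7 crossings are needed.
The plan below uses exactly 7 crossings, so it is optimal:
1. 3 prisoners → the new quay.  (the old quay: 5G 1P; the new quay: 0G 3P)
2. 1 prisoner ← the old quay.  (the old quay: 5G 2P; the new quay: 0G 2P)
3. 3 guards → the new quay.  (the old quay: 2G 2P; the new quay: 3G 2P)
4. 1 guard ← the old quay.  (the old quay: 3G 2P; the new quay: 2G 2P)
5. 2 guards and 1 prisoner → the new quay.  (the old quay: 1G 1P; the new quay: 4G 3P)
6. 1 guard ← the old quay.  (the old quay: 2G 1P; the new quay: 3G 3P)
7. 2 guards and 1 prisoner → the new quay.  (the old quay: 0G 0P; the new quay: 5G 4P)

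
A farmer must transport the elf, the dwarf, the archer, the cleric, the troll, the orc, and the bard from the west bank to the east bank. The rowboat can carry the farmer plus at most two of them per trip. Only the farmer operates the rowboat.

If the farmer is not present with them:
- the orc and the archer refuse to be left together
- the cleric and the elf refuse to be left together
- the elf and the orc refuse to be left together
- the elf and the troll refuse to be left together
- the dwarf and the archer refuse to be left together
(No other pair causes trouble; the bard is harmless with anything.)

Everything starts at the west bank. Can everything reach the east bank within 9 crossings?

Yes — this plan uses 9 crossings (≤ 9):
1. Farmer goes to the east bank with the archer and the elf.  [the west bank: the bard, the cleric, the dwarf, the orc, the troll | the east bank: the archer, the elf]
2. Farmer goes back to the west bank alone.  [the west bank: the bard, the cleric, the dwarf, the orc, the troll | the east bank: the archer, the elf]
3. Farmer goes to the east bank with the dwarf.  [the west bank: the bard, the cleric, the orc, the troll | the east bank: the archer, the dwarf, the elf]
4. Farmer goes back to the west bank with the archer.  [the west bank: the archer, the bard, the cleric, the orc, the troll | the east bank: the dwarf, the elf]
5. Farmer goes to the east bank with the cleric and the orc.  [the west bank: the archer, the bard, the troll | the east bank: the cleric, the dwarf, the elf, the orc]
6. Farmer goes back to the west bank with the elf.  [the west bank: the archer, the bard, the elf, the troll | the east bank: the cleric, the dwarf, the orc]
7. Farmer goes to the east bank with the bard and the troll.  [the west bank: the archer, the elf | the east bank: the bard, the cleric, the dwarf, the orc, the troll]
8. Farmer goes back to the west bank alone.  [the west bank: the archer, the elf | the east bank: the bard, the cleric, the dwarf, the orc, the troll]
9. Farmer goes to the east bank with the archer and the elf.  [the west bank: — | the east bank: the archer, the bard, the cleric, the dwarf, the elf, the orc, the troll]

Yes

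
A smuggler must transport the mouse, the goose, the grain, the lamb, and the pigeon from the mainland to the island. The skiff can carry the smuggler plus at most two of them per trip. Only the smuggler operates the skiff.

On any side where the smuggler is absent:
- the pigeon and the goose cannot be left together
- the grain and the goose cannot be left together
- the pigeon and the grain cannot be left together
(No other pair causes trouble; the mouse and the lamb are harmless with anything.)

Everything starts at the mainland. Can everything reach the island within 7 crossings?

Yes

Yes — this plan uses 7 crossings (≤ 7):
1. Smuggler goes to the island with the goose and the grain.
2. Smuggler goes back to the mainland with the goose.
3. Smuggler goes to the island with the goose and the mouse.
4. Smuggler goes back to the mainland with the goose.
5. Smuggler goes to the island with the goose and the lamb.
6. Smuggler goes back to the mainland with the goose.
7. Smuggler goes to the island with the goose and the pigeon.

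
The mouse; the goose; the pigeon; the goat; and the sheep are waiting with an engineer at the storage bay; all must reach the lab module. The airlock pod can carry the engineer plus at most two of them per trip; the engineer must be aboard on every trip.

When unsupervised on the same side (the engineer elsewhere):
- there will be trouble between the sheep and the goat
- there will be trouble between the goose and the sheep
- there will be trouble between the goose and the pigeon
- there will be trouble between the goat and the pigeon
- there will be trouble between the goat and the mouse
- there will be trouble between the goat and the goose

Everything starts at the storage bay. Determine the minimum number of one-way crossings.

Counting alone: the engineer can take at most 2 across per trip to the lab module, so moving all 5 needs at least 3 loaded trips out, with a return between consecutive ones — at least 5 crossings.
The safety rule pushes this higher. Following every safe sequence of crossings, the most of the 5 that can be at the lab module as the airlock pod arrives there on crossing 5 is 4 — never all 5.
So no plan with fewer than 7 crossings exists, and this one achieves 7:
1. Engineer goes to the lab module with the goat and the goose.  [the storage bay: the mouse, the pigeon, the sheep | the lab module: the goat, the goose]
2. Engineer goes back to the storage bay with the goose.  [the storage bay: the goose, the mouse, the pigeon, the sheep | the lab module: the goat]
3. Engineer goes to the lab module with the goose and the mouse.  [the storage bay: the pigeon, the sheep | the lab module: the goat, the goose, the mouse]
4. Engineer goes back to the storage bay with the goat.  [the storage bay: the goat, the pigeon, the sheep | the lab module: the goose, the mouse]
5. Engineer goes to the lab module with the pigeon and the sheep.  [the storage bay: the goat | the lab module: the goose, the mouse, the pigeon, the sheep]
6. Engineer goes back to the storage bay with the goose.  [the storage bay: the goat, the goose | the lab module: the mouse, the pigeon, the sheep]
7. Engineer goes to the lab module with the goat and the goose.  [the storage bay: — | the lab module: the goat, the goose, the mouse, the pigeon, the sheep]

7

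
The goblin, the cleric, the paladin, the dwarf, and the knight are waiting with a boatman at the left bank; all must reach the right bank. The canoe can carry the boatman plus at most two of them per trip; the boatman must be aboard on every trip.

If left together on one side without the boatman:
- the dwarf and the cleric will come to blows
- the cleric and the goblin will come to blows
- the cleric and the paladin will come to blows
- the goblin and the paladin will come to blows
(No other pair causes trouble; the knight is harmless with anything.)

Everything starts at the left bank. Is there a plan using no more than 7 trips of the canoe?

Yes

Yes — this plan uses 7 crossings (≤ 7):
1. Boatman goes to the right bank with the cleric and the goblin.
2. Boatman goes back to the left bank with the goblin.
3. Boatman goes to the right bank with the dwarf and the goblin.
4. Boatman goes back to the left bank with the cleric.
5. Boatman goes to the right bank with the cleric and the knight.
6. Boatman goes back to the left bank with the cleric.
7. Boatman goes to the right bank with the cleric and the paladin.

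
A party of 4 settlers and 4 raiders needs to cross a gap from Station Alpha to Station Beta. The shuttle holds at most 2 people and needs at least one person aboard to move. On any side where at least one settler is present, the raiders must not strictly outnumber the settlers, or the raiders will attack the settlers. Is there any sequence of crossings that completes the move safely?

Following every safe sequence of crossings from the start, the most of the 8 that can be at Station Beta as the shuttle arrives there on crossings 1, 3, 5 is 2, 3, 4 respectively; the best ever achieved is 4 of 8.
From crossing 7 on, no configuration arises that was not already reachable earlier: only 11 distinct safe configurations (who is on which side, and where the shuttle is) can ever be reached, none of them has everyone across, and every continuation just revisits them. They are: 0 settlers + 0 raiders across (shuttle back at the start); 0 settlers + 1 raider across (shuttle there); 0 settlers + 1 raider across (shuttle back at the start); 0 settlers + 2 raiders across (shuttle there); 0 settlers + 2 raiders across (shuttle back at the start); 0 settlers + 3 raiders across (shuttle there); 0 settlers + 3 raiders across (shuttle back at the start); 0 settlers + 4 raiders across (shuttle there); 1 settler + 1 raider across (shuttle there); 1 settler + 1 raider across (shuttle back at the start); 2 settlers + 2 raiders across (shuttle there). So no valid plan exists.

No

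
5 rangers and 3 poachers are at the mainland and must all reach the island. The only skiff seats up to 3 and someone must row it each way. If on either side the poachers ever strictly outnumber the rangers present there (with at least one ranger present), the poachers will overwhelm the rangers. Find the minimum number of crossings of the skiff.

7

Counting alone: each trip to the island takes at most 3 across and each return brings at least 1 back, so after t trips out (and t−1 returns) at most 3t − (t−1) of the 8 are across; that first reaches 8 at t = 4, so at least 7 crossings are needed.
The plan below uses exactly 7 crossings, so it is optimal:
1. 2 poachers → the island.  (the mainland: 5R 1P; the island: 0R 2P)
2. 1 poacher ← the mainland.  (the mainland: 5R 2P; the island: 0R 1P)
3. 2 rangers and 1 poacher → the island.  (the mainland: 3R 1P; the island: 2R 2P)
4. 1 poacher ← the mainland.  (the mainland: 3R 2P; the island: 2R 1P)
5. 1 ranger and 2 poachers → the island.  (the mainland: 2R 0P; the island: 3R 3P)
6. 1 poacher ← the mainland.  (the mainland: 2R 1P; the island: 3R 2P)
7. 2 rangers and 1 poacher → the island.  (the mainland: 0R 0P; the island: 5R 3P)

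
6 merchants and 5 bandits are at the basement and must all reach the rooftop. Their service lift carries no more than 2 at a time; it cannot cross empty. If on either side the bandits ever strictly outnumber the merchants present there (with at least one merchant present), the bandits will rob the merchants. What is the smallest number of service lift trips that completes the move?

Counting alone: each trip to the rooftop takes at most 2 across and each return brings at least 1 back, so after t trips out (and t−1 returns) at most 2t − (t−1) of the 11 are across; that first reaches 11 at t = 10, so at least 19 crossings are needed.
The plan below uses exactly 19 crossings, so it is optimal:
1. 2 bandits → the rooftop.  (the basement: 6M 3B; the rooftop: 0M 2B)
2. 1 bandit ← the basement.  (the basement: 6M 4B; the rooftop: 0M 1B)
3. 2 bandits → the rooftop.  (the basement: 6M 2B; the rooftop: 0M 3B)
4. 1 bandit ← the basement.  (the basement: 6M 3B; the rooftop: 0M 2B)
5. 2 merchants → the rooftop.  (the basement: 4M 3B; the rooftop: 2M 2B)
6. 1 bandit ← the basement.  (the basement: 4M 4B; the rooftop: 2M 1B)
7. 1 merchant and 1 bandit → the rooftop.  (the basement: 3M 3B; the rooftop: 3M 2B)
8. 1 merchant ← the basement.  (the basement: 4M 3B; the rooftop: 2M 2B)
9. 1 merchant and 1 bandit → the rooftop.  (the basement: 3M 2B; the rooftop: 3M 3B)
10. 1 bandit ← the basement.  (the basement: 3M 3B; the rooftop: 3M 2B)
11. 1 merchant and 1 bandit → the rooftop.  (the basement: 2M 2B; the rooftop: 4M 3B)
12. 1 merchant ← the basement.  (the basement: 3M 2B; the rooftop: 3M 3B)
13. 1 merchant and 1 bandit → the rooftop.  (the basement: 2M 1B; the rooftop: 4M 4B)
14. 1 bandit ← the basement.  (the basement: 2M 2B; the rooftop: 4M 3B)
15. 1 merchant and 1 bandit → the rooftop.  (the basement: 1M 1B; the rooftop: 5M 4B)
16. 1 merchant ← the basement.  (the basement: 2M 1B; the rooftop: 4M 4B)
17. 1 merchant and 1 bandit → the rooftop.  (the basement: 1M 0B; the rooftop: 5M 5B)
18. 1 bandit ← the basement.  (the basement: 1M 1B; the rooftop: 5M 4B)
19. 1 merchant and 1 bandit → the rooftop.  (the basement: 0M 0B; the rooftop: 6M 5B)

19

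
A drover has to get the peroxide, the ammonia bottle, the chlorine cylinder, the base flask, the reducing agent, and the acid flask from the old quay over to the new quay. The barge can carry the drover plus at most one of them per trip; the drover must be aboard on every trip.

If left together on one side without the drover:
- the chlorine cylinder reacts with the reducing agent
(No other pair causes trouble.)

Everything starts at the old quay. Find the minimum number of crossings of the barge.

11

Counting alone: the drover can take at most 1 across per trip to the new quay, so moving all 6 needs at least 6 loaded trips out, with a return between consecutive ones — at least 11 crossings.
The plan below uses exactly 11 crossings, so it is optimal:
1. Drover goes to the new quay with the chlorine cylinder.  [the old quay: the acid flask, the ammonia bottle, the base flask, the peroxide, the reducing agent | the new quay: the chlorine cylinder]
2. Drover goes back to the old quay alone.  [the old quay: the acid flask, the ammonia bottle, the base flask, the peroxide, the reducing agent | the new quay: the chlorine cylinder]
3. Drover goes to the new quay with the peroxide.  [the old quay: the acid flask, the ammonia bottle, the base flask, the reducing agent | the new quay: the chlorine cylinder, the peroxide]
4. Drover goes back to the old quay alone.  [the old quay: the acid flask, the ammonia bottle, the base flask, the reducing agent | the new quay: the chlorine cylinder, the peroxide]
5. Drover goes to the new quay with the ammonia bottle.  [the old quay: the acid flask, the base flask, the reducing agent | the new quay: the ammonia bottle, the chlorine cylinder, the peroxide]
6. Drover goes back to the old quay alone.  [the old quay: the acid flask, the base flask, the reducing agent | the new quay: the ammonia bottle, the chlorine cylinder, the peroxide]
7. Drover goes to the new quay with the base flask.  [the old quay: the acid flask, the reducing agent | the new quay: the ammonia bottle, the base flask, the chlorine cylinder, the peroxide]
8. Drover goes back to the old quay alone.  [the old quay: the acid flask, the reducing agent | the new quay: the ammonia bottle, the base flask, the chlorine cylinder, the peroxide]
9. Drover goes to the new quay with the acid flask.  [the old quay: the reducing agent | the new quay: the acid flask, the ammonia bottle, the base flask, the chlorine cylinder, the peroxide]
10. Drover goes back to the old quay alone.  [the old quay: the reducing agent | the new quay: the acid flask, the ammonia bottle, the base flask, the chlorine cylinder, the peroxide]
11. Drover goes to the new quay with the reducing agent.  [the old quay: — | the new quay: the acid flask, the ammonia bottle, the base flask, the chlorine cylinder, the peroxide, the reducing agent]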